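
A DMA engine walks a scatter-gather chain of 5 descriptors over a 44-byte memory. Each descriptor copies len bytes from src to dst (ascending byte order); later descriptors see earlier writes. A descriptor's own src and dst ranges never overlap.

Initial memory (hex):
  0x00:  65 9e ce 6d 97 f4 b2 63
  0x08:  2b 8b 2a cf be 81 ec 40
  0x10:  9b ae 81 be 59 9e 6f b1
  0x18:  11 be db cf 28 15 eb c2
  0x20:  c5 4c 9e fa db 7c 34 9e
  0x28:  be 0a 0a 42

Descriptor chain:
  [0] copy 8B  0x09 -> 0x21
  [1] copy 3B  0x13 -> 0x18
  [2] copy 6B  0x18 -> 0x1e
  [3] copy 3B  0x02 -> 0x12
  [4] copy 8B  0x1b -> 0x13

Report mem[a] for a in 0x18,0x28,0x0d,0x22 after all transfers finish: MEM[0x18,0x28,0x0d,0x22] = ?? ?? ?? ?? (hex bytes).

#0 dst[0x21+8] := {0x8b,0x2a,0xcf,0xbe,0x81,0xec,0x40,0x9b}
#1 dst[0x18+3] := {0xbe,0x59,0x9e}
#2 dst[0x1e+6] := {0xbe,0x59,0x9e,0xcf,0x28,0x15}
#3 dst[0x12+3] := {0xce,0x6d,0x97}
#4 dst[0x13+8] := {0xcf,0x28,0x15,0xbe,0x59,0x9e,0xcf,0x28}
query mem[0x18]=0x9e, mem[0x28]=0x9b, mem[0x0d]=0x81, mem[0x22]=0x28

MEM[0x18,0x28,0x0d,0x22] = 9e 9b 81 28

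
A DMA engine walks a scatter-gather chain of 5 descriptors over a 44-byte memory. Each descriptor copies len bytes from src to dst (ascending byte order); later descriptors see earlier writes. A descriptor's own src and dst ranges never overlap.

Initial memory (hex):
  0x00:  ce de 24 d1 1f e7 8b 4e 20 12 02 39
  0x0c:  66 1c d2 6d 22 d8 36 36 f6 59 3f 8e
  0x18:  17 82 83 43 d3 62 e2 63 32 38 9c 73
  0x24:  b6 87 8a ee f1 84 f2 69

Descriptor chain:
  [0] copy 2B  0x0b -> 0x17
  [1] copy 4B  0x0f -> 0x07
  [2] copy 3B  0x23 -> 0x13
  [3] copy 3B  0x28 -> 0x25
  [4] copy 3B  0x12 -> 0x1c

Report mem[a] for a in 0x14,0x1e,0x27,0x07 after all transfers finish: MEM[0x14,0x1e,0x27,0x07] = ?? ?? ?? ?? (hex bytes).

[0] 0x0b->0x17 len=2 : 39 66
[1] 0x0f->0x07 len=4 : 6d 22 d8 36
[2] 0x23->0x13 len=3 : 73 b6 87
[3] 0x28->0x25 len=3 : f1 84 f2
[4] 0x12->0x1c len=3 : 36 73 b6
query mem[0x14]=0xb6, mem[0x1e]=0xb6, mem[0x27]=0xf2, mem[0x07]=0x6d

MEM[0x14,0x1e,0x27,0x07] = b6 b6 f2 6d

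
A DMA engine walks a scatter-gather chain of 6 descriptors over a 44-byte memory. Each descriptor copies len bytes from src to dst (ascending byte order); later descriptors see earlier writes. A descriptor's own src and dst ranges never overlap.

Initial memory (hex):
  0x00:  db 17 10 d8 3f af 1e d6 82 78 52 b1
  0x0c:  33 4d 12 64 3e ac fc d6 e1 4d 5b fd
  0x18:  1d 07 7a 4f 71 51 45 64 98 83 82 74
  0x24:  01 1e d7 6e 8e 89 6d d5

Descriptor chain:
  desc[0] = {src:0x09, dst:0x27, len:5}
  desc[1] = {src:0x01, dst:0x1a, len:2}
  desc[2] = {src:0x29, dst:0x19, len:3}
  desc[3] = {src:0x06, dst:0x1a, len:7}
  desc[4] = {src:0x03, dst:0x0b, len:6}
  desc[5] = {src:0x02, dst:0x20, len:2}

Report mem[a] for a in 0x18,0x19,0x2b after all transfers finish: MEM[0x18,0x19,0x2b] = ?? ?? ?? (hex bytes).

MEM[0x18,0x19,0x2b] = 1d b1 4d

#0 dst[0x27+5] := {0x78,0x52,0xb1,0x33,0x4d}
#1 dst[0x1a+2] := {0x17,0x10}
#2 dst[0x19+3] := {0xb1,0x33,0x4d}
#3 dst[0x1a+7] := {0x1e,0xd6,0x82,0x78,0x52,0xb1,0x33}
#4 dst[0x0b+6] := {0xd8,0x3f,0xaf,0x1e,0xd6,0x82}
#5 dst[0x20+2] := {0x10,0xd8}
query mem[0x18]=0x1d, mem[0x19]=0xb1, mem[0x2b]=0x4d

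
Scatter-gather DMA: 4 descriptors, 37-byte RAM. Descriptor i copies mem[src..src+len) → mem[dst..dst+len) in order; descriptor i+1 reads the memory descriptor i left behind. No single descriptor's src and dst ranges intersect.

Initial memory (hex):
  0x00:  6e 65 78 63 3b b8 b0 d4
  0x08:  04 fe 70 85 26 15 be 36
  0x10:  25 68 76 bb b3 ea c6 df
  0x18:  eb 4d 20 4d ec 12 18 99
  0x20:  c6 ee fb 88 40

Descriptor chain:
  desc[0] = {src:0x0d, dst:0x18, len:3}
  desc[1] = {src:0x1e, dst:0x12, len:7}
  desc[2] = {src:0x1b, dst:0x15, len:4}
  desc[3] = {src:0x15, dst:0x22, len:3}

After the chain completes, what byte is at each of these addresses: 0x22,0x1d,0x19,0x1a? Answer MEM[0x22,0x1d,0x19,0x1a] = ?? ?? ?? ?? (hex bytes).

D0: mem[0x18..0x1a] <- [15 be 36]
D1: mem[0x12..0x18] <- [18 99 c6 ee fb 88 40]
D2: mem[0x15..0x18] <- [4d ec 12 18]
D3: mem[0x22..0x24] <- [4d ec 12]
query mem[0x22]=0x4d, mem[0x1d]=0x12, mem[0x19]=0xbe, mem[0x1a]=0x36

MEM[0x22,0x1d,0x19,0x1a] = 4d 12 be 36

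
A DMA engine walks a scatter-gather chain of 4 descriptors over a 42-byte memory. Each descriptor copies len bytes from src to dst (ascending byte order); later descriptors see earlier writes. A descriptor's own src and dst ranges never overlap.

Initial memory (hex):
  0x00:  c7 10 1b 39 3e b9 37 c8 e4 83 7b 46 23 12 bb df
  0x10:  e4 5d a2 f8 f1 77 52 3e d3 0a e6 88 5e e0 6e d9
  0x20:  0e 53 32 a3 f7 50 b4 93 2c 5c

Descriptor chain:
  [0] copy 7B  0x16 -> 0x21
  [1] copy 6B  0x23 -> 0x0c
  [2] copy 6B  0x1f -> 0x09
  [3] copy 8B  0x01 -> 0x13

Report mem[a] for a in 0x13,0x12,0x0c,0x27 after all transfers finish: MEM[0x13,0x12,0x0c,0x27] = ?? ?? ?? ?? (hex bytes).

D0: mem[0x21..0x27] <- [52 3e d3 0a e6 88 5e]
D1: mem[0x0c..0x11] <- [d3 0a e6 88 5e 2c]
D2: mem[0x09..0x0e] <- [d9 0e 52 3e d3 0a]
D3: mem[0x13..0x1a] <- [10 1b 39 3e b9 37 c8 e4]
query mem[0x13]=0x10, mem[0x12]=0xa2, mem[0x0c]=0x3e, mem[0x27]=0x5e

MEM[0x13,0x12,0x0c,0x27] = 10 a2 3e 5e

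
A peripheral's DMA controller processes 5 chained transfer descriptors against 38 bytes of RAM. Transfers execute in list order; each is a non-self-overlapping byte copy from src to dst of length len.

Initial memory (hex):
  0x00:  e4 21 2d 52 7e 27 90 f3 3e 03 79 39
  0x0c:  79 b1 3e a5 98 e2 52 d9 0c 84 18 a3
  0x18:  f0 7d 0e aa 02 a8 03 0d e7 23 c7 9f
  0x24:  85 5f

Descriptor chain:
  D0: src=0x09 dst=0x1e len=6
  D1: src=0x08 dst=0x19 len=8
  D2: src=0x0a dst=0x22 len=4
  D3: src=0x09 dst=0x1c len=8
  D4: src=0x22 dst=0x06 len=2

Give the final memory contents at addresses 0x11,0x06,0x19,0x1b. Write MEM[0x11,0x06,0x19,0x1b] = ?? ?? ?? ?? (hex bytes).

[0] 0x09->0x1e len=6 : 03 79 39 79 b1 3e
[1] 0x08->0x19 len=8 : 3e 03 79 39 79 b1 3e a5
[2] 0x0a->0x22 len=4 : 79 39 79 b1
[3] 0x09->0x1c len=8 : 03 79 39 79 b1 3e a5 98
[4] 0x22->0x06 len=2 : a5 98
query mem[0x11]=0xe2, mem[0x06]=0xa5, mem[0x19]=0x3e, mem[0x1b]=0x79

MEM[0x11,0x06,0x19,0x1b] = e2 a5 3e 79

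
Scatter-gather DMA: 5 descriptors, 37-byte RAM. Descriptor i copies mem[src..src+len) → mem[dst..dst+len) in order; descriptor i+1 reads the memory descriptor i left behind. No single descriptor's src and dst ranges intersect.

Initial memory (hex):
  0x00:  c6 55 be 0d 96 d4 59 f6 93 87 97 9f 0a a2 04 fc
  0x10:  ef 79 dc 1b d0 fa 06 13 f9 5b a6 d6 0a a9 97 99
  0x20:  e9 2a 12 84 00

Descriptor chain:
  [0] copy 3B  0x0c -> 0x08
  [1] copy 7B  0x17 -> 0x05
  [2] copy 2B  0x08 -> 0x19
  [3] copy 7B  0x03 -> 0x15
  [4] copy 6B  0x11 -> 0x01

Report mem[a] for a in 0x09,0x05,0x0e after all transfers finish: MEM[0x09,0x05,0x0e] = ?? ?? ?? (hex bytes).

MEM[0x09,0x05,0x0e] = d6 0d 04

  after D0: wrote 3B at 0x08 = 0aa204
  after D1: wrote 7B at 0x05 = 13f95ba6d60aa9
  after D2: wrote 2B at 0x19 = a6d6
  after D3: wrote 7B at 0x15 = 0d9613f95ba6d6
  after D4: wrote 6B at 0x01 = 79dc1bd00d96
query mem[0x09]=0xd6, mem[0x05]=0x0d, mem[0x0e]=0x04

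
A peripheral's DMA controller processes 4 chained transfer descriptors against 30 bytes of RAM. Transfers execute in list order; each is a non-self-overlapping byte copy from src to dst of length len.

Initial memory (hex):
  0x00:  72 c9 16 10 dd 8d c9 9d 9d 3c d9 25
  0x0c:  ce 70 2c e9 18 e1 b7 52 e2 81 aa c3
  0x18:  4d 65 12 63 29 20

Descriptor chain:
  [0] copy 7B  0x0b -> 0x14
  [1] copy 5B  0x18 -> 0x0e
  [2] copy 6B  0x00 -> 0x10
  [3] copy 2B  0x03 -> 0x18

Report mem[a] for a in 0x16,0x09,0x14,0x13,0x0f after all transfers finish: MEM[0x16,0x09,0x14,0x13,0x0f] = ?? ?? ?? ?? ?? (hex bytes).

MEM[0x16,0x09,0x14,0x13,0x0f] = 70 3c dd 10 18

#0 dst[0x14+7] := {0x25,0xce,0x70,0x2c,0xe9,0x18,0xe1}
#1 dst[0x0e+5] := {0xe9,0x18,0xe1,0x63,0x29}
#2 dst[0x10+6] := {0x72,0xc9,0x16,0x10,0xdd,0x8d}
#3 dst[0x18+2] := {0x10,0xdd}
query mem[0x16]=0x70, mem[0x09]=0x3c, mem[0x14]=0xdd, mem[0x13]=0x10, mem[0x0f]=0x18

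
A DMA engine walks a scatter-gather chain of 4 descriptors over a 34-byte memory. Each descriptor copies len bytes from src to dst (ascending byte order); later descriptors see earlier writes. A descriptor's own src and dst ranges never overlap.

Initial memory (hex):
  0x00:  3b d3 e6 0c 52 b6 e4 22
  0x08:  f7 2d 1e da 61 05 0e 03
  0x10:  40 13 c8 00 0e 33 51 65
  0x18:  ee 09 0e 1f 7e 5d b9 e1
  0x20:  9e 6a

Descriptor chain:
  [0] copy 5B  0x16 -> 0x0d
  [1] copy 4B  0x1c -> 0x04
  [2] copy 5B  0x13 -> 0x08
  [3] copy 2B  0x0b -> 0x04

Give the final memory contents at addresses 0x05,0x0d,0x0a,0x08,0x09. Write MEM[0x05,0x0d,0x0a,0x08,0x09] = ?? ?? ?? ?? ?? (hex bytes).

MEM[0x05,0x0d,0x0a,0x08,0x09] = 65 51 33 00 0e

#0 dst[0x0d+5] := {0x51,0x65,0xee,0x09,0x0e}
#1 dst[0x04+4] := {0x7e,0x5d,0xb9,0xe1}
#2 dst[0x08+5] := {0x00,0x0e,0x33,0x51,0x65}
#3 dst[0x04+2] := {0x51,0x65}
query mem[0x05]=0x65, mem[0x0d]=0x51, mem[0x0a]=0x33, mem[0x08]=0x00, mem[0x09]=0x0e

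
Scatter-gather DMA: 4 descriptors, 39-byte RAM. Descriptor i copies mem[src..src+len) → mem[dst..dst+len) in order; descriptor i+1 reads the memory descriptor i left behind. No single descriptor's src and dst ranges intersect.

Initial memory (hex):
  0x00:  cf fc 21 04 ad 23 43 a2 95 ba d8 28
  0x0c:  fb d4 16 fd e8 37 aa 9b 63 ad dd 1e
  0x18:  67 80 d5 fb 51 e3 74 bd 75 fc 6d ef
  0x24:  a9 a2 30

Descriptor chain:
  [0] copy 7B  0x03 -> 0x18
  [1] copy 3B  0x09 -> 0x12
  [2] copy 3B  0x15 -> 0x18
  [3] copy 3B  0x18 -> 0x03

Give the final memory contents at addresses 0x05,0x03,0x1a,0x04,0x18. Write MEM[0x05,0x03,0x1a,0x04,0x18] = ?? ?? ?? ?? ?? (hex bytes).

MEM[0x05,0x03,0x1a,0x04,0x18] = 1e ad 1e dd ad

D0: mem[0x18..0x1e] <- [04 ad 23 43 a2 95 ba]
D1: mem[0x12..0x14] <- [ba d8 28]
D2: mem[0x18..0x1a] <- [ad dd 1e]
D3: mem[0x03..0x05] <- [ad dd 1e]
query mem[0x05]=0x1e, mem[0x03]=0xad, mem[0x1a]=0x1e, mem[0x04]=0xdd, mem[0x18]=0xad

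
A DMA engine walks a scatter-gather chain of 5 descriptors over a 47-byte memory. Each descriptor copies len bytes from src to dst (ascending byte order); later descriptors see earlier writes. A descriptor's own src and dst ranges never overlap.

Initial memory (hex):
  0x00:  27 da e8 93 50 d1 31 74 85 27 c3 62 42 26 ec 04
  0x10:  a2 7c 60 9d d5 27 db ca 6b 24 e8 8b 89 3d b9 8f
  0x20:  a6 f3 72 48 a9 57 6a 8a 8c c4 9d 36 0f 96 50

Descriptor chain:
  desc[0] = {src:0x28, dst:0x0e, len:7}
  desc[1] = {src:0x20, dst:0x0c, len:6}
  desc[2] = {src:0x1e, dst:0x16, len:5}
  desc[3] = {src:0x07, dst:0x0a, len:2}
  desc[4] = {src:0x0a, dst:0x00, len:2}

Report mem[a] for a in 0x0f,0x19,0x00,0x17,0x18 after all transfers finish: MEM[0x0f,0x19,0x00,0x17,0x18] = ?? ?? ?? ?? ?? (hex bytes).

D0: mem[0x0e..0x14] <- [8c c4 9d 36 0f 96 50]
D1: mem[0x0c..0x11] <- [a6 f3 72 48 a9 57]
D2: mem[0x16..0x1a] <- [b9 8f a6 f3 72]
D3: mem[0x0a..0x0b] <- [74 85]
D4: mem[0x00..0x01] <- [74 85]
query mem[0x0f]=0x48, mem[0x19]=0xf3, mem[0x00]=0x74, mem[0x17]=0x8f, mem[0x18]=0xa6

MEM[0x0f,0x19,0x00,0x17,0x18] = 48 f3 74 8f a6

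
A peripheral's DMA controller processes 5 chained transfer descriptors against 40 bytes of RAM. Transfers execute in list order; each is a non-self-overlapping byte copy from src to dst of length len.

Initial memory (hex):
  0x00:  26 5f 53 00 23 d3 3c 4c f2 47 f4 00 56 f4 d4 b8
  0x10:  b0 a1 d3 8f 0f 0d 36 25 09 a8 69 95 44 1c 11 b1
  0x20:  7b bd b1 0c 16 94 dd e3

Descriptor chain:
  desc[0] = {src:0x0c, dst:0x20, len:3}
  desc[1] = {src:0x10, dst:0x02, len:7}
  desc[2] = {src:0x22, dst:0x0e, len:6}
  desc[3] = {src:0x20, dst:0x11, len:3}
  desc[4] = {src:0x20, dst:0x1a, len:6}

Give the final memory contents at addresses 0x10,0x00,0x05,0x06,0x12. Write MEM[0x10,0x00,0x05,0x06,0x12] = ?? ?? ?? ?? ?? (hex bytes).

[0] 0x0c->0x20 len=3 : 56 f4 d4
[1] 0x10->0x02 len=7 : b0 a1 d3 8f 0f 0d 36
[2] 0x22->0x0e len=6 : d4 0c 16 94 dd e3
[3] 0x20->0x11 len=3 : 56 f4 d4
[4] 0x20->0x1a len=6 : 56 f4 d4 0c 16 94
query mem[0x10]=0x16, mem[0x00]=0x26, mem[0x05]=0x8f, mem[0x06]=0x0f, mem[0x12]=0xf4

MEM[0x10,0x00,0x05,0x06,0x12] = 16 26 8f 0f f4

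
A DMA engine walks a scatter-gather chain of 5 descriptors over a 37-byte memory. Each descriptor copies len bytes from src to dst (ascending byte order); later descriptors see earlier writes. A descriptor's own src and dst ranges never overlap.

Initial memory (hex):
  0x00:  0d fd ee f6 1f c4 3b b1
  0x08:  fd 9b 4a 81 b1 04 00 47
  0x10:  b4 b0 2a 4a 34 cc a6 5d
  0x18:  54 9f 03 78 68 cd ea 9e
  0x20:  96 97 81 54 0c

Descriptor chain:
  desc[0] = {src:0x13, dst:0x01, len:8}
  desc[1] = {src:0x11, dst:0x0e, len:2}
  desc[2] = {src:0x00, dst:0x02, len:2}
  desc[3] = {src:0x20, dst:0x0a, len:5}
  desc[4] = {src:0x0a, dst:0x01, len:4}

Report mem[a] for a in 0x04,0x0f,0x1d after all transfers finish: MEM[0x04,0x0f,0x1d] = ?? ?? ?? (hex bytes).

D0: mem[0x01..0x08] <- [4a 34 cc a6 5d 54 9f 03]
D1: mem[0x0e..0x0f] <- [b0 2a]
D2: mem[0x02..0x03] <- [0d 4a]
D3: mem[0x0a..0x0e] <- [96 97 81 54 0c]
D4: mem[0x01..0x04] <- [96 97 81 54]
query mem[0x04]=0x54, mem[0x0f]=0x2a, mem[0x1d]=0xcd

MEM[0x04,0x0f,0x1d] = 54 2a cd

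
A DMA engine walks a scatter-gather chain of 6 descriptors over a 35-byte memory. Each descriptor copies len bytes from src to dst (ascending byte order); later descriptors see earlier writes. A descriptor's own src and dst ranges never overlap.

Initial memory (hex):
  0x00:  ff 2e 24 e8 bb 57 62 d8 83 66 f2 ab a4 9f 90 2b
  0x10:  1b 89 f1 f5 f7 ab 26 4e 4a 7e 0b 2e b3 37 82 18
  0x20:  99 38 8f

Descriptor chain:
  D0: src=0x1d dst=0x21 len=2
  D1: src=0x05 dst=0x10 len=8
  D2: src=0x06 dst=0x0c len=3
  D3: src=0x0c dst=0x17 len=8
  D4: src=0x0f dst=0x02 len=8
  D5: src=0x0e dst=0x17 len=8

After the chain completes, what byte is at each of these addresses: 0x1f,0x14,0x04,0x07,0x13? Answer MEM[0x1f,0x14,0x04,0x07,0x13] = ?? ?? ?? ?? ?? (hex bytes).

[0] 0x1d->0x21 len=2 : 37 82
[1] 0x05->0x10 len=8 : 57 62 d8 83 66 f2 ab a4
[2] 0x06->0x0c len=3 : 62 d8 83
[3] 0x0c->0x17 len=8 : 62 d8 83 2b 57 62 d8 83
[4] 0x0f->0x02 len=8 : 2b 57 62 d8 83 66 f2 ab
[5] 0x0e->0x17 len=8 : 83 2b 57 62 d8 83 66 f2
query mem[0x1f]=0x18, mem[0x14]=0x66, mem[0x04]=0x62, mem[0x07]=0x66, mem[0x13]=0x83

MEM[0x1f,0x14,0x04,0x07,0x13] = 18 66 62 66 83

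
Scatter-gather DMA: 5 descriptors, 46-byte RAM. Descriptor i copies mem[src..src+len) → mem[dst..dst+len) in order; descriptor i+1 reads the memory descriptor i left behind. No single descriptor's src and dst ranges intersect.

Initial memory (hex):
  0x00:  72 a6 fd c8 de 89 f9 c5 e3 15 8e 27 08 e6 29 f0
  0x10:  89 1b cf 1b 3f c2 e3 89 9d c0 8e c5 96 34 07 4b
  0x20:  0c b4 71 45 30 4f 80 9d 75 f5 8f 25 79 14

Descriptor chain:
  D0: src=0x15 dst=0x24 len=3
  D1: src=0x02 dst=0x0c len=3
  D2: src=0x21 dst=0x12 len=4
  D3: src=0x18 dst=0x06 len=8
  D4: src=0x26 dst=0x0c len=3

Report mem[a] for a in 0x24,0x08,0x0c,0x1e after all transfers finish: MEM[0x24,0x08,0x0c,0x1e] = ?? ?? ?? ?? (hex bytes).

MEM[0x24,0x08,0x0c,0x1e] = c2 8e 89 07

  after D0: wrote 3B at 0x24 = c2e389
  after D1: wrote 3B at 0x0c = fdc8de
  after D2: wrote 4B at 0x12 = b47145c2
  after D3: wrote 8B at 0x06 = 9dc08ec59634074b
  after D4: wrote 3B at 0x0c = 899d75
query mem[0x24]=0xc2, mem[0x08]=0x8e, mem[0x0c]=0x89, mem[0x1e]=0x07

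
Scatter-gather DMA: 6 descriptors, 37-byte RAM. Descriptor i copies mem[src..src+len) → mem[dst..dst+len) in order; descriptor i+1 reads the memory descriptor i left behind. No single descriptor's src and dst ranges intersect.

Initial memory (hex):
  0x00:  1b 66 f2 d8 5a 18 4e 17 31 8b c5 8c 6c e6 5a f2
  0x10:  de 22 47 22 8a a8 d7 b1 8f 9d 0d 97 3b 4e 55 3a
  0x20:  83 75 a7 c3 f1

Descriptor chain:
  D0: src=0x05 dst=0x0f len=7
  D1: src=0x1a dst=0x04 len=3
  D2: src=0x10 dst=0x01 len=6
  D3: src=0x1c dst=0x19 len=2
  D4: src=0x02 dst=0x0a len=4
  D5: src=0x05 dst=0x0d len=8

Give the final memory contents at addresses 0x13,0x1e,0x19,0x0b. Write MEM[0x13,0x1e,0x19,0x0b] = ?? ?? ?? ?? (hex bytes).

#0 dst[0x0f+7] := {0x18,0x4e,0x17,0x31,0x8b,0xc5,0x8c}
#1 dst[0x04+3] := {0x0d,0x97,0x3b}
#2 dst[0x01+6] := {0x4e,0x17,0x31,0x8b,0xc5,0x8c}
#3 dst[0x19+2] := {0x3b,0x4e}
#4 dst[0x0a+4] := {0x17,0x31,0x8b,0xc5}
#5 dst[0x0d+8] := {0xc5,0x8c,0x17,0x31,0x8b,0x17,0x31,0x8b}
query mem[0x13]=0x31, mem[0x1e]=0x55, mem[0x19]=0x3b, mem[0x0b]=0x31

MEM[0x13,0x1e,0x19,0x0b] = 31 55 3b 31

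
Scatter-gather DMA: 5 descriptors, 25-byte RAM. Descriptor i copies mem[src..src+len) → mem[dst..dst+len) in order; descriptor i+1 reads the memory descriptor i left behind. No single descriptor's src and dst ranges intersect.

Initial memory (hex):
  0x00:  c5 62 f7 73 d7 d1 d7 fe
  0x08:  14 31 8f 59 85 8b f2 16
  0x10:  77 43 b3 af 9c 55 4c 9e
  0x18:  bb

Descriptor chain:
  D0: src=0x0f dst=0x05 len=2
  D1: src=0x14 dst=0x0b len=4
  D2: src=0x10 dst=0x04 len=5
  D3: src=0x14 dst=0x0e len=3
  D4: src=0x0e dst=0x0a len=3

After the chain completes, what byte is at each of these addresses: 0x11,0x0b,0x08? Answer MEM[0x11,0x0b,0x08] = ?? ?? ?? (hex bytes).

MEM[0x11,0x0b,0x08] = 43 55 9c

  after D0: wrote 2B at 0x05 = 1677
  after D1: wrote 4B at 0x0b = 9c554c9e
  after D2: wrote 5B at 0x04 = 7743b3af9c
  after D3: wrote 3B at 0x0e = 9c554c
  after D4: wrote 3B at 0x0a = 9c554c
query mem[0x11]=0x43, mem[0x0b]=0x55, mem[0x08]=0x9c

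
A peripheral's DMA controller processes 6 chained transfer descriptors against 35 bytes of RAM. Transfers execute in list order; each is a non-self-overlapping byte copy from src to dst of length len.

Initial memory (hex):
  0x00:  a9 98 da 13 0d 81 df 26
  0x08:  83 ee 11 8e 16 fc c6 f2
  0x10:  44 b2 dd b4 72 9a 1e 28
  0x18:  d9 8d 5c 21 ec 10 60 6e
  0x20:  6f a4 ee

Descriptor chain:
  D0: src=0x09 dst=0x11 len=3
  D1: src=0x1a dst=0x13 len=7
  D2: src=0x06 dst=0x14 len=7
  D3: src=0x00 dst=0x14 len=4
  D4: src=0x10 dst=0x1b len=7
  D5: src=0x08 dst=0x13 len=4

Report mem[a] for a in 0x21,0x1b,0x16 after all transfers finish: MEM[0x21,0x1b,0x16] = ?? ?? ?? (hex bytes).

  after D0: wrote 3B at 0x11 = ee118e
  after D1: wrote 7B at 0x13 = 5c21ec10606e6f
  after D2: wrote 7B at 0x14 = df2683ee118e16
  after D3: wrote 4B at 0x14 = a998da13
  after D4: wrote 7B at 0x1b = 44ee115ca998da
  after D5: wrote 4B at 0x13 = 83ee118e
query mem[0x21]=0xda, mem[0x1b]=0x44, mem[0x16]=0x8e

MEM[0x21,0x1b,0x16] = da 44 8e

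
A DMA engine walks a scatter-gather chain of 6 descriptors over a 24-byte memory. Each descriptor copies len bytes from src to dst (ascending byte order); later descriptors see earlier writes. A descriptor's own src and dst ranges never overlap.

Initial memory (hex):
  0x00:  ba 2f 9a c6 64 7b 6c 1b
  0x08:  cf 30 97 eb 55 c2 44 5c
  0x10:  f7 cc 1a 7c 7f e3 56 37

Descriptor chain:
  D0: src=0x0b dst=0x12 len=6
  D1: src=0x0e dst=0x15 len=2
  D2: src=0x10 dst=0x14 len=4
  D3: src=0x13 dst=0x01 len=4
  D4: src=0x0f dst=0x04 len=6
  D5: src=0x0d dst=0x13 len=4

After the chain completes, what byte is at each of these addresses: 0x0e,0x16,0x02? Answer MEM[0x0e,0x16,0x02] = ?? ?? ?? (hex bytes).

#0 dst[0x12+6] := {0xeb,0x55,0xc2,0x44,0x5c,0xf7}
#1 dst[0x15+2] := {0x44,0x5c}
#2 dst[0x14+4] := {0xf7,0xcc,0xeb,0x55}
#3 dst[0x01+4] := {0x55,0xf7,0xcc,0xeb}
#4 dst[0x04+6] := {0x5c,0xf7,0xcc,0xeb,0x55,0xf7}
#5 dst[0x13+4] := {0xc2,0x44,0x5c,0xf7}
query mem[0x0e]=0x44, mem[0x16]=0xf7, mem[0x02]=0xf7

MEM[0x0e,0x16,0x02] = 44 f7 f7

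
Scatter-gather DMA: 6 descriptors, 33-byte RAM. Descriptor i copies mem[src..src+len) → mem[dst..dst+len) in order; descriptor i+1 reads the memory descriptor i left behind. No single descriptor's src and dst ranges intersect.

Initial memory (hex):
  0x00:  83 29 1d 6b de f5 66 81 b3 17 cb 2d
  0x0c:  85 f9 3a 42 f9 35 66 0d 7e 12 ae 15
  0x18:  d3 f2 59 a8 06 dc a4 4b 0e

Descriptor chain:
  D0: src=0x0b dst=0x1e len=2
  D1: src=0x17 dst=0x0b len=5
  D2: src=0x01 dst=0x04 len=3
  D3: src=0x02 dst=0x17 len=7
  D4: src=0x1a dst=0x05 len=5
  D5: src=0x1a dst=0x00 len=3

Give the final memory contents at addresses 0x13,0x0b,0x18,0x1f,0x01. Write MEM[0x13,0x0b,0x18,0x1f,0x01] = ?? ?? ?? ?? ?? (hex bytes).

MEM[0x13,0x0b,0x18,0x1f,0x01] = 0d 15 6b 85 6b

[0] 0x0b->0x1e len=2 : 2d 85
[1] 0x17->0x0b len=5 : 15 d3 f2 59 a8
[2] 0x01->0x04 len=3 : 29 1d 6b
[3] 0x02->0x17 len=7 : 1d 6b 29 1d 6b 81 b3
[4] 0x1a->0x05 len=5 : 1d 6b 81 b3 2d
[5] 0x1a->0x00 len=3 : 1d 6b 81
query mem[0x13]=0x0d, mem[0x0b]=0x15, mem[0x18]=0x6b, mem[0x1f]=0x85, mem[0x01]=0x6b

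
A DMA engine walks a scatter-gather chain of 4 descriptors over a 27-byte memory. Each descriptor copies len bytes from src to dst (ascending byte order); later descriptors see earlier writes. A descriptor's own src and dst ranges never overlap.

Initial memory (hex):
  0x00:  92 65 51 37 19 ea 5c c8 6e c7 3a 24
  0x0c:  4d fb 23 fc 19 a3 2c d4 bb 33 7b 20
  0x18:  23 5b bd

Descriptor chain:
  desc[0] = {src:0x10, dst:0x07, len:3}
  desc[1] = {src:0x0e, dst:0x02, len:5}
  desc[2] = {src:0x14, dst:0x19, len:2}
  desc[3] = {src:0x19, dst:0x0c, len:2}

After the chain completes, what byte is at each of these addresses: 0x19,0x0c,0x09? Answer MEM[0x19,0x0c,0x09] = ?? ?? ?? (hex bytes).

MEM[0x19,0x0c,0x09] = bb bb 2c

[0] 0x10->0x07 len=3 : 19 a3 2c
[1] 0x0e->0x02 len=5 : 23 fc 19 a3 2c
[2] 0x14->0x19 len=2 : bb 33
[3] 0x19->0x0c len=2 : bb 33
query mem[0x19]=0xbb, mem[0x0c]=0xbb, mem[0x09]=0x2c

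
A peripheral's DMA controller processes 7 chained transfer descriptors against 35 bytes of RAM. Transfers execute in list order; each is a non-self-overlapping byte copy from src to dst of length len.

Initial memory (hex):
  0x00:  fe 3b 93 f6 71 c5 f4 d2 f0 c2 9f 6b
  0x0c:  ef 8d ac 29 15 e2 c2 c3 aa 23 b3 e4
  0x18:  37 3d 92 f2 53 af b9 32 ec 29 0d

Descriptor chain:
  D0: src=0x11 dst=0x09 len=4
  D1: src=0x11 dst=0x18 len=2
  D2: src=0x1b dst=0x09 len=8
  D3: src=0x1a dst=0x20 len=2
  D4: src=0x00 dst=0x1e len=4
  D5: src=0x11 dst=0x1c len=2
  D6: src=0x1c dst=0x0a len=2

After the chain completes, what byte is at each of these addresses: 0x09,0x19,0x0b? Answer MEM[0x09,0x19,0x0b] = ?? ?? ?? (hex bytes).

#0 dst[0x09+4] := {0xe2,0xc2,0xc3,0xaa}
#1 dst[0x18+2] := {0xe2,0xc2}
#2 dst[0x09+8] := {0xf2,0x53,0xaf,0xb9,0x32,0xec,0x29,0x0d}
#3 dst[0x20+2] := {0x92,0xf2}
#4 dst[0x1e+4] := {0xfe,0x3b,0x93,0xf6}
#5 dst[0x1c+2] := {0xe2,0xc2}
#6 dst[0x0a+2] := {0xe2,0xc2}
query mem[0x09]=0xf2, mem[0x19]=0xc2, mem[0x0b]=0xc2

MEM[0x09,0x19,0x0b] = f2 c2 c2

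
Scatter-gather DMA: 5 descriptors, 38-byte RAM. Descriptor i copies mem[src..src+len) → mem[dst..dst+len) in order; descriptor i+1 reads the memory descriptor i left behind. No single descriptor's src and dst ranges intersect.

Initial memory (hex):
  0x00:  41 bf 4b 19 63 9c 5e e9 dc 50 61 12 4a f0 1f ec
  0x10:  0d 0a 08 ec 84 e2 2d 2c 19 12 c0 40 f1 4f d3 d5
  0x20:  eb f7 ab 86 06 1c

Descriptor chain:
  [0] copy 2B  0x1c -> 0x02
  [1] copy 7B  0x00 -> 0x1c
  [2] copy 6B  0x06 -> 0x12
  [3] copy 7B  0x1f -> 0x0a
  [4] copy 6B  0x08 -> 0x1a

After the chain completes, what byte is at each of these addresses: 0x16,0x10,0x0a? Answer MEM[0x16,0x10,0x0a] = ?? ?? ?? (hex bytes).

MEM[0x16,0x10,0x0a] = 61 1c 4f

D0: mem[0x02..0x03] <- [f1 4f]
D1: mem[0x1c..0x22] <- [41 bf f1 4f 63 9c 5e]
D2: mem[0x12..0x17] <- [5e e9 dc 50 61 12]
D3: mem[0x0a..0x10] <- [4f 63 9c 5e 86 06 1c]
D4: mem[0x1a..0x1f] <- [dc 50 4f 63 9c 5e]
query mem[0x16]=0x61, mem[0x10]=0x1c, mem[0x0a]=0x4f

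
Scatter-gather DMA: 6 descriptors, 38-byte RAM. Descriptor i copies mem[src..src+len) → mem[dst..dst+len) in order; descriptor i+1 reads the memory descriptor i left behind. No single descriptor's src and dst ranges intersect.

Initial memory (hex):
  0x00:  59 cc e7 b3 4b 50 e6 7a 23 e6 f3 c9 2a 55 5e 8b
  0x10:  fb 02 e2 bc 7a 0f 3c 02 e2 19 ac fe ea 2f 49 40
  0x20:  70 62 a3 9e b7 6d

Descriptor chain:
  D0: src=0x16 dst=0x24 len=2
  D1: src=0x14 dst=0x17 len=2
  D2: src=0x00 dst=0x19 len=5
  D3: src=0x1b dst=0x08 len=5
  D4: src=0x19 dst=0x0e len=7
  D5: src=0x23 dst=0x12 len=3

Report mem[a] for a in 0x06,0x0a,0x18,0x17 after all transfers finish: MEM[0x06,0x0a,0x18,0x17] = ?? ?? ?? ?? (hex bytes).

  after D0: wrote 2B at 0x24 = 3c02
  after D1: wrote 2B at 0x17 = 7a0f
  after D2: wrote 5B at 0x19 = 59cce7b34b
  after D3: wrote 5B at 0x08 = e7b34b4940
  after D4: wrote 7B at 0x0e = 59cce7b34b4940
  after D5: wrote 3B at 0x12 = 9e3c02
query mem[0x06]=0xe6, mem[0x0a]=0x4b, mem[0x18]=0x0f, mem[0x17]=0x7a

MEM[0x06,0x0a,0x18,0x17] = e6 4b 0f 7a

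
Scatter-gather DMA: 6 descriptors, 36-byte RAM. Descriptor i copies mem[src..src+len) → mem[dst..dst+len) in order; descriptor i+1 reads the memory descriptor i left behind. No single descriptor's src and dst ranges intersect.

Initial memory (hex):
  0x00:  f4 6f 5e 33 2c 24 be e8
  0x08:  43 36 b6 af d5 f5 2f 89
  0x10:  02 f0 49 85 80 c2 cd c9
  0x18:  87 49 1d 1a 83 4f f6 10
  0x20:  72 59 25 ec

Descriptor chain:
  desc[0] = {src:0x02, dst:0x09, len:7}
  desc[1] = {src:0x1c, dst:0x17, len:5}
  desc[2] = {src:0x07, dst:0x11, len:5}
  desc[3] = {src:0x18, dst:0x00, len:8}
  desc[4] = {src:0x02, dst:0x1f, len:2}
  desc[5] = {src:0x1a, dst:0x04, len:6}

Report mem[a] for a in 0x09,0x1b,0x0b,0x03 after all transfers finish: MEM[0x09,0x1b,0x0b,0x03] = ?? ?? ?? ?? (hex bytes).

D0: mem[0x09..0x0f] <- [5e 33 2c 24 be e8 43]
D1: mem[0x17..0x1b] <- [83 4f f6 10 72]
D2: mem[0x11..0x15] <- [e8 43 5e 33 2c]
D3: mem[0x00..0x07] <- [4f f6 10 72 83 4f f6 10]
D4: mem[0x1f..0x20] <- [10 72]
D5: mem[0x04..0x09] <- [10 72 83 4f f6 10]
query mem[0x09]=0x10, mem[0x1b]=0x72, mem[0x0b]=0x2c, mem[0x03]=0x72

MEM[0x09,0x1b,0x0b,0x03] = 10 72 2c 72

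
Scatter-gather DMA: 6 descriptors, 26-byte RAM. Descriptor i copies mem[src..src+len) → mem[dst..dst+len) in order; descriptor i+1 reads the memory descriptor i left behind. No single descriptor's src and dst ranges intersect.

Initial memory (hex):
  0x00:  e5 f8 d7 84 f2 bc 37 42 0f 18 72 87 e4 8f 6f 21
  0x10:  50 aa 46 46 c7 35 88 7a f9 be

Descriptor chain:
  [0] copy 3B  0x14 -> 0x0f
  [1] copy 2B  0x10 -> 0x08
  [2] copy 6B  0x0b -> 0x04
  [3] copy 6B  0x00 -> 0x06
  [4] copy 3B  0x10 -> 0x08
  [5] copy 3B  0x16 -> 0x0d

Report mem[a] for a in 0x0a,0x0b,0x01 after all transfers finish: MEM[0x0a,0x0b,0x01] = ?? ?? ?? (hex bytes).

MEM[0x0a,0x0b,0x01] = 46 e4 f8

[0] 0x14->0x0f len=3 : c7 35 88
[1] 0x10->0x08 len=2 : 35 88
[2] 0x0b->0x04 len=6 : 87 e4 8f 6f c7 35
[3] 0x00->0x06 len=6 : e5 f8 d7 84 87 e4
[4] 0x10->0x08 len=3 : 35 88 46
[5] 0x16->0x0d len=3 : 88 7a f9
query mem[0x0a]=0x46, mem[0x0b]=0xe4, mem[0x01]=0xf8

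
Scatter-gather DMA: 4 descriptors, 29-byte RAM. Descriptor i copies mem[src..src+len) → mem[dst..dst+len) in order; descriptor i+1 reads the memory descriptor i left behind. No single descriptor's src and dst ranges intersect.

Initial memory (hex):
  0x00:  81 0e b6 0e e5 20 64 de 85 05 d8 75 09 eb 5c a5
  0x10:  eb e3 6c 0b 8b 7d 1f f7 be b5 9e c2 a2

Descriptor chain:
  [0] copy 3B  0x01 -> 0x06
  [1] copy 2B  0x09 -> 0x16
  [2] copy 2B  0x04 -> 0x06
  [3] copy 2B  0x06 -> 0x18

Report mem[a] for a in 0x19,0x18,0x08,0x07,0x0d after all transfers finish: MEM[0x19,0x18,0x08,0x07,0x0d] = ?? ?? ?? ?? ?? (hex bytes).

[0] 0x01->0x06 len=3 : 0e b6 0e
[1] 0x09->0x16 len=2 : 05 d8
[2] 0x04->0x06 len=2 : e5 20
[3] 0x06->0x18 len=2 : e5 20
query mem[0x19]=0x20, mem[0x18]=0xe5, mem[0x08]=0x0e, mem[0x07]=0x20, mem[0x0d]=0xeb

MEM[0x19,0x18,0x08,0x07,0x0d] = 20 e5 0e 20 eb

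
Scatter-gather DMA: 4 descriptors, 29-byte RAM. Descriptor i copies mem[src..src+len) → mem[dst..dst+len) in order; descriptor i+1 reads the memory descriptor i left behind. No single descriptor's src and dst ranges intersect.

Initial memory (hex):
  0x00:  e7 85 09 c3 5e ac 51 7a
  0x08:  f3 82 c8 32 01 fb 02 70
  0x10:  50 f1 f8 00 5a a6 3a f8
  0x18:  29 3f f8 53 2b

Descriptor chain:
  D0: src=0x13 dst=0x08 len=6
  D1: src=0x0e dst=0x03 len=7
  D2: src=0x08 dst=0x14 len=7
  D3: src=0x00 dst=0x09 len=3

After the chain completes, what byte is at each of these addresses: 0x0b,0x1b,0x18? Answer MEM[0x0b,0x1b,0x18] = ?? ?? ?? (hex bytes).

MEM[0x0b,0x1b,0x18] = 09 53 f8

D0: mem[0x08..0x0d] <- [00 5a a6 3a f8 29]
D1: mem[0x03..0x09] <- [02 70 50 f1 f8 00 5a]
D2: mem[0x14..0x1a] <- [00 5a a6 3a f8 29 02]
D3: mem[0x09..0x0b] <- [e7 85 09]
query mem[0x0b]=0x09, mem[0x1b]=0x53, mem[0x18]=0xf8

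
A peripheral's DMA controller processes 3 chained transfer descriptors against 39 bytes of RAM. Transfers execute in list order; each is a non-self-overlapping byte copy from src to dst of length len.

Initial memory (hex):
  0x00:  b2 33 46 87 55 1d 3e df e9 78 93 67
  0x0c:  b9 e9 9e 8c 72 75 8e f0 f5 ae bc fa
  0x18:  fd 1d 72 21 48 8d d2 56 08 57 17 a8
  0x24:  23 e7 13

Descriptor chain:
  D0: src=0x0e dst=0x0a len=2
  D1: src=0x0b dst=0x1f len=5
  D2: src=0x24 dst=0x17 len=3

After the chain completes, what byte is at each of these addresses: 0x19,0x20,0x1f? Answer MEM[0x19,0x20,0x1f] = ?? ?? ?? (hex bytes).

MEM[0x19,0x20,0x1f] = 13 b9 8c

  after D0: wrote 2B at 0x0a = 9e8c
  after D1: wrote 5B at 0x1f = 8cb9e99e8c
  after D2: wrote 3B at 0x17 = 23e713
query mem[0x19]=0x13, mem[0x20]=0xb9, mem[0x1f]=0x8c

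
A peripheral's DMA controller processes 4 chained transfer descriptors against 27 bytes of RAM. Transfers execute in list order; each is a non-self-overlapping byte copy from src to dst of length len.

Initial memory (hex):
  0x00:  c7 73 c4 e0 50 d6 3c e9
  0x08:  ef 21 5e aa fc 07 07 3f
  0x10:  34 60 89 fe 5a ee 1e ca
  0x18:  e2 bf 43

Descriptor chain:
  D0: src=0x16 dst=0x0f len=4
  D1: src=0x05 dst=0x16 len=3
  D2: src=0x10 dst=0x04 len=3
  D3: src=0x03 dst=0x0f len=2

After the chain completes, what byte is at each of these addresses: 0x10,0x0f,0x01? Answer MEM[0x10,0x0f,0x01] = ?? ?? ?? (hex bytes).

  after D0: wrote 4B at 0x0f = 1ecae2bf
  after D1: wrote 3B at 0x16 = d63ce9
  after D2: wrote 3B at 0x04 = cae2bf
  after D3: wrote 2B at 0x0f = e0ca
query mem[0x10]=0xca, mem[0x0f]=0xe0, mem[0x01]=0x73

MEM[0x10,0x0f,0x01] = ca e0 73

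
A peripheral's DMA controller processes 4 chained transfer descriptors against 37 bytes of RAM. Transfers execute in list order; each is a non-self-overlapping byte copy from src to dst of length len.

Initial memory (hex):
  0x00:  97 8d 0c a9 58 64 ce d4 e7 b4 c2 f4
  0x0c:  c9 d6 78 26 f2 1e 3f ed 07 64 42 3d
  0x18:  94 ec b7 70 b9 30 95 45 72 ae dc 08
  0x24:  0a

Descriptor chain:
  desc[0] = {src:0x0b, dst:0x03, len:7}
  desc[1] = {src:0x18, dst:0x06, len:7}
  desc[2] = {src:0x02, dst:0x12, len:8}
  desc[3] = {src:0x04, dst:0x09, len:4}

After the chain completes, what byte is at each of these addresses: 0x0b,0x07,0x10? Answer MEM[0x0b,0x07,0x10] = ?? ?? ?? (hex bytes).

  after D0: wrote 7B at 0x03 = f4c9d67826f21e
  after D1: wrote 7B at 0x06 = 94ecb770b93095
  after D2: wrote 8B at 0x12 = 0cf4c9d694ecb770
  after D3: wrote 4B at 0x09 = c9d694ec
query mem[0x0b]=0x94, mem[0x07]=0xec, mem[0x10]=0xf2

MEM[0x0b,0x07,0x10] = 94 ec f2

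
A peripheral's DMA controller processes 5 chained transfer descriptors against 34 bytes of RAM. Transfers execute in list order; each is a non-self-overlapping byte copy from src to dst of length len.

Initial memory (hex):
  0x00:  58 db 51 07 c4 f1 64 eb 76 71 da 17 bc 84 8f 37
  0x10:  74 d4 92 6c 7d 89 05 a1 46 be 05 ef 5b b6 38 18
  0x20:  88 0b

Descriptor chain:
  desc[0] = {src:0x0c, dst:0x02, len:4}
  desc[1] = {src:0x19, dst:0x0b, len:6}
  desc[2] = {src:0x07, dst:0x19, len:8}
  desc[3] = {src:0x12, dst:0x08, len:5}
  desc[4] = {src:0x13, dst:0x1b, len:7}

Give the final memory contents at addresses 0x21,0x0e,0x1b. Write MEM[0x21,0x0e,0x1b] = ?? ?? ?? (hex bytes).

MEM[0x21,0x0e,0x1b] = eb 5b 6c

[0] 0x0c->0x02 len=4 : bc 84 8f 37
[1] 0x19->0x0b len=6 : be 05 ef 5b b6 38
[2] 0x07->0x19 len=8 : eb 76 71 da be 05 ef 5b
[3] 0x12->0x08 len=5 : 92 6c 7d 89 05
[4] 0x13->0x1b len=7 : 6c 7d 89 05 a1 46 eb
query mem[0x21]=0xeb, mem[0x0e]=0x5b, mem[0x1b]=0x6c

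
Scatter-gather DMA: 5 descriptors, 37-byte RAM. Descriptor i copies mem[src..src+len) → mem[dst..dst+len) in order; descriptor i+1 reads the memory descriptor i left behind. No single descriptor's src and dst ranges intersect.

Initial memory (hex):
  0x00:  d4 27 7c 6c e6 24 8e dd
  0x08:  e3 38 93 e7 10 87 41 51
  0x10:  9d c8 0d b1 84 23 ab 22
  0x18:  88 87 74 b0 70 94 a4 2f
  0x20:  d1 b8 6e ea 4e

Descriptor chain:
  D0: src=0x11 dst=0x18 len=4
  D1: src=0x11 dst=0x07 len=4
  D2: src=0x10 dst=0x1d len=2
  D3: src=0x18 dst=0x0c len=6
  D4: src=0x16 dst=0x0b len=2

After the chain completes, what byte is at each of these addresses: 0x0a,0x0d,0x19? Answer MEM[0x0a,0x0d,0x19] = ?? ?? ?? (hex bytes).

MEM[0x0a,0x0d,0x19] = 84 0d 0d

[0] 0x11->0x18 len=4 : c8 0d b1 84
[1] 0x11->0x07 len=4 : c8 0d b1 84
[2] 0x10->0x1d len=2 : 9d c8
[3] 0x18->0x0c len=6 : c8 0d b1 84 70 9d
[4] 0x16->0x0b len=2 : ab 22
query mem[0x0a]=0x84, mem[0x0d]=0x0d, mem[0x19]=0x0d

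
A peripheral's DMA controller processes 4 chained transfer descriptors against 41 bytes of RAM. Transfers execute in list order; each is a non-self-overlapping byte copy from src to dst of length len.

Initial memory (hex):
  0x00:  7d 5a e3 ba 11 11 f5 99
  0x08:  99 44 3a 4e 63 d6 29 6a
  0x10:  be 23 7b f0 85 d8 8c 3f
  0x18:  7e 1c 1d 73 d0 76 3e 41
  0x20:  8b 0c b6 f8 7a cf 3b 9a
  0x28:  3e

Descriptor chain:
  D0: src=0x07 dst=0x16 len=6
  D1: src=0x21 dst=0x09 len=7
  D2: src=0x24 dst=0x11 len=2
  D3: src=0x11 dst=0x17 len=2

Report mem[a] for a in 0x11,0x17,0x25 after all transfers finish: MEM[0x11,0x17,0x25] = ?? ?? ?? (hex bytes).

MEM[0x11,0x17,0x25] = 7a 7a cf

#0 dst[0x16+6] := {0x99,0x99,0x44,0x3a,0x4e,0x63}
#1 dst[0x09+7] := {0x0c,0xb6,0xf8,0x7a,0xcf,0x3b,0x9a}
#2 dst[0x11+2] := {0x7a,0xcf}
#3 dst[0x17+2] := {0x7a,0xcf}
query mem[0x11]=0x7a, mem[0x17]=0x7a, mem[0x25]=0xcf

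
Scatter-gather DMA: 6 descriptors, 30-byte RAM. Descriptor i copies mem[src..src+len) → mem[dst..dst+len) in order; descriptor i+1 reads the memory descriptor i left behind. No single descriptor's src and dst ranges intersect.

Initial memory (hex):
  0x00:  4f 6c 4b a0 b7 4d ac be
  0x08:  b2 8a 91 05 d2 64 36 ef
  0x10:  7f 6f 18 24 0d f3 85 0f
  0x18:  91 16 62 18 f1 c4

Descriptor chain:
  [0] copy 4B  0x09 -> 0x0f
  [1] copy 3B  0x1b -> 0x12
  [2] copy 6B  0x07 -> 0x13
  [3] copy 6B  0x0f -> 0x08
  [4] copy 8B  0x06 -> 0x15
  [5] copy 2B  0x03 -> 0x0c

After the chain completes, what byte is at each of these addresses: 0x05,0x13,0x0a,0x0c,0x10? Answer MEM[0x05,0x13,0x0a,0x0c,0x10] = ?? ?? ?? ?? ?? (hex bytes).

MEM[0x05,0x13,0x0a,0x0c,0x10] = 4d be 05 a0 91

D0: mem[0x0f..0x12] <- [8a 91 05 d2]
D1: mem[0x12..0x14] <- [18 f1 c4]
D2: mem[0x13..0x18] <- [be b2 8a 91 05 d2]
D3: mem[0x08..0x0d] <- [8a 91 05 18 be b2]
D4: mem[0x15..0x1c] <- [ac be 8a 91 05 18 be b2]
D5: mem[0x0c..0x0d] <- [a0 b7]
query mem[0x05]=0x4d, mem[0x13]=0xbe, mem[0x0a]=0x05, mem[0x0c]=0xa0, mem[0x10]=0x91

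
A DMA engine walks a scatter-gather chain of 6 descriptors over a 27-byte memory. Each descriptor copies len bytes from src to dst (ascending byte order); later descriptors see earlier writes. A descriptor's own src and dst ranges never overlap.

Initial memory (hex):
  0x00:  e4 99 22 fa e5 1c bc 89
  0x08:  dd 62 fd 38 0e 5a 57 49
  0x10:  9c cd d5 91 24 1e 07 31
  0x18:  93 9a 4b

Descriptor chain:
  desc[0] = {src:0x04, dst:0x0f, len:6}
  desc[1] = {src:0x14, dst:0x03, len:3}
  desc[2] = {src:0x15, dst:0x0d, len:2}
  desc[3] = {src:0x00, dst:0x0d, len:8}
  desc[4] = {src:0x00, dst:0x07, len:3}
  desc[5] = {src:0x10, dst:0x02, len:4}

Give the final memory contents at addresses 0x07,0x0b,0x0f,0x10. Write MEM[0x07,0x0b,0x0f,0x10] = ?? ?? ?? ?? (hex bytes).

  after D0: wrote 6B at 0x0f = e51cbc89dd62
  after D1: wrote 3B at 0x03 = 621e07
  after D2: wrote 2B at 0x0d = 1e07
  after D3: wrote 8B at 0x0d = e49922621e07bc89
  after D4: wrote 3B at 0x07 = e49922
  after D5: wrote 4B at 0x02 = 621e07bc
query mem[0x07]=0xe4, mem[0x0b]=0x38, mem[0x0f]=0x22, mem[0x10]=0x62

MEM[0x07,0x0b,0x0f,0x10] = e4 38 22 62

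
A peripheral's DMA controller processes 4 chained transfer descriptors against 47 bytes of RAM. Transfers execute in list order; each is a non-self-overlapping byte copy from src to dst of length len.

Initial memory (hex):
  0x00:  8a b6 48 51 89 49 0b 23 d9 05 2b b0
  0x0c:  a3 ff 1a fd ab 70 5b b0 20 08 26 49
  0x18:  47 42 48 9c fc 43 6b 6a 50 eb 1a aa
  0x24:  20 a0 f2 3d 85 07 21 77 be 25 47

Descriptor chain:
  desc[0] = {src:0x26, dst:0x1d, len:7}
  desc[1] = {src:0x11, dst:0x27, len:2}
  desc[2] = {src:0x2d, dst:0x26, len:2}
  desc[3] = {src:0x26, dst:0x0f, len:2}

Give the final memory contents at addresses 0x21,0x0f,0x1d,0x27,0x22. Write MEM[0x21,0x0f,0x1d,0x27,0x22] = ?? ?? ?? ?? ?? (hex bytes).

MEM[0x21,0x0f,0x1d,0x27,0x22] = 21 25 f2 47 77

#0 dst[0x1d+7] := {0xf2,0x3d,0x85,0x07,0x21,0x77,0xbe}
#1 dst[0x27+2] := {0x70,0x5b}
#2 dst[0x26+2] := {0x25,0x47}
#3 dst[0x0f+2] := {0x25,0x47}
query mem[0x21]=0x21, mem[0x0f]=0x25, mem[0x1d]=0xf2, mem[0x27]=0x47, mem[0x22]=0x77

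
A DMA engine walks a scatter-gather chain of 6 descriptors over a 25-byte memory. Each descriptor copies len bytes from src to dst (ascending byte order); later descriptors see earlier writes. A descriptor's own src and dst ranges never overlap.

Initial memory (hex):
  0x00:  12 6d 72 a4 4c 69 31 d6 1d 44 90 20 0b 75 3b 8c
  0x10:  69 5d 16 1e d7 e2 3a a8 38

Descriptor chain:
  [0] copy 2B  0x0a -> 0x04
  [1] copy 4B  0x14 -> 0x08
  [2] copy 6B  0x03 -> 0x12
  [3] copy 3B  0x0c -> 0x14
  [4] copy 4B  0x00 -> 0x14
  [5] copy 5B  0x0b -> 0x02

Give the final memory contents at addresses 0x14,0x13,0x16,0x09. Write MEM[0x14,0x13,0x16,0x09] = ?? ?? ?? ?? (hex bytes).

MEM[0x14,0x13,0x16,0x09] = 12 90 72 e2

[0] 0x0a->0x04 len=2 : 90 20
[1] 0x14->0x08 len=4 : d7 e2 3a a8
[2] 0x03->0x12 len=6 : a4 90 20 31 d6 d7
[3] 0x0c->0x14 len=3 : 0b 75 3b
[4] 0x00->0x14 len=4 : 12 6d 72 a4
[5] 0x0b->0x02 len=5 : a8 0b 75 3b 8c
query mem[0x14]=0x12, mem[0x13]=0x90, mem[0x16]=0x72, mem[0x09]=0xe2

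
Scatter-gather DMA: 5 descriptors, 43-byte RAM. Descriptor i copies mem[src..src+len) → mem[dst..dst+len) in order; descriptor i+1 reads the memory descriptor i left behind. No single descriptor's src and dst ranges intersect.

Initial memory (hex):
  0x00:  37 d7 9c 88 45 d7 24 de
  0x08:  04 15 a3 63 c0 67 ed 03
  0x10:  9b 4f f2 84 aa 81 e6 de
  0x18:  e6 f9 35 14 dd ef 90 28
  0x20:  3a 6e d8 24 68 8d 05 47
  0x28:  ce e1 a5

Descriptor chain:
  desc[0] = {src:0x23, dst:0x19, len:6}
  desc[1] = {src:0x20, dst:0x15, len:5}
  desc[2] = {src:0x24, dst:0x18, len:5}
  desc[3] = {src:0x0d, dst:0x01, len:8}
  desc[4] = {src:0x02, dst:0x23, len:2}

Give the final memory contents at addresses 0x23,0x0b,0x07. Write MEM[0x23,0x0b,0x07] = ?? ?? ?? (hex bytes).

MEM[0x23,0x0b,0x07] = ed 63 84

D0: mem[0x19..0x1e] <- [24 68 8d 05 47 ce]
D1: mem[0x15..0x19] <- [3a 6e d8 24 68]
D2: mem[0x18..0x1c] <- [68 8d 05 47 ce]
D3: mem[0x01..0x08] <- [67 ed 03 9b 4f f2 84 aa]
D4: mem[0x23..0x24] <- [ed 03]
query mem[0x23]=0xed, mem[0x0b]=0x63, mem[0x07]=0x84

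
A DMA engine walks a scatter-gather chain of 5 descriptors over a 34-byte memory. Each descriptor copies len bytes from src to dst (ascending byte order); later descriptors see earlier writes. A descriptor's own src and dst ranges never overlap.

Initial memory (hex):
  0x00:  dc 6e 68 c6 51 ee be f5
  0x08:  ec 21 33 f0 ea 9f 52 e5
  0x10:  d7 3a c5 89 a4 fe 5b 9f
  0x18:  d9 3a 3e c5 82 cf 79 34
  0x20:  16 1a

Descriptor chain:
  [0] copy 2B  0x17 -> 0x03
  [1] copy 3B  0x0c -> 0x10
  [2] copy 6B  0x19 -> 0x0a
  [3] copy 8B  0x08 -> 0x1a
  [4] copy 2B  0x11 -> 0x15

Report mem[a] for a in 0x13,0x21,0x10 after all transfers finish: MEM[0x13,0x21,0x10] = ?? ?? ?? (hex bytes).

MEM[0x13,0x21,0x10] = 89 79 ea

  after D0: wrote 2B at 0x03 = 9fd9
  after D1: wrote 3B at 0x10 = ea9f52
  after D2: wrote 6B at 0x0a = 3a3ec582cf79
  after D3: wrote 8B at 0x1a = ec213a3ec582cf79
  after D4: wrote 2B at 0x15 = 9f52
query mem[0x13]=0x89, mem[0x21]=0x79, mem[0x10]=0xea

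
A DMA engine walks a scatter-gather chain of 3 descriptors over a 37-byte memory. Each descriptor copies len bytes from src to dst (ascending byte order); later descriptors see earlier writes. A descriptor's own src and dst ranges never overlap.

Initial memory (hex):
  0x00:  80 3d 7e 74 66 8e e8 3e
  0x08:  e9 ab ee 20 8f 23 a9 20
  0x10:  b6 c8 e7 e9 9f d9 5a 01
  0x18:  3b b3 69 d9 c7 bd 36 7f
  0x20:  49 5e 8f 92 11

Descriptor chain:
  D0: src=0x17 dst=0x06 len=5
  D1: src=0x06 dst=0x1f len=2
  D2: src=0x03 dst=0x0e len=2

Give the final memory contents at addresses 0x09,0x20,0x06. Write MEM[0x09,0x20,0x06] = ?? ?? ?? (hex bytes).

MEM[0x09,0x20,0x06] = 69 3b 01

#0 dst[0x06+5] := {0x01,0x3b,0xb3,0x69,0xd9}
#1 dst[0x1f+2] := {0x01,0x3b}
#2 dst[0x0e+2] := {0x74,0x66}
query mem[0x09]=0x69, mem[0x20]=0x3b, mem[0x06]=0x01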